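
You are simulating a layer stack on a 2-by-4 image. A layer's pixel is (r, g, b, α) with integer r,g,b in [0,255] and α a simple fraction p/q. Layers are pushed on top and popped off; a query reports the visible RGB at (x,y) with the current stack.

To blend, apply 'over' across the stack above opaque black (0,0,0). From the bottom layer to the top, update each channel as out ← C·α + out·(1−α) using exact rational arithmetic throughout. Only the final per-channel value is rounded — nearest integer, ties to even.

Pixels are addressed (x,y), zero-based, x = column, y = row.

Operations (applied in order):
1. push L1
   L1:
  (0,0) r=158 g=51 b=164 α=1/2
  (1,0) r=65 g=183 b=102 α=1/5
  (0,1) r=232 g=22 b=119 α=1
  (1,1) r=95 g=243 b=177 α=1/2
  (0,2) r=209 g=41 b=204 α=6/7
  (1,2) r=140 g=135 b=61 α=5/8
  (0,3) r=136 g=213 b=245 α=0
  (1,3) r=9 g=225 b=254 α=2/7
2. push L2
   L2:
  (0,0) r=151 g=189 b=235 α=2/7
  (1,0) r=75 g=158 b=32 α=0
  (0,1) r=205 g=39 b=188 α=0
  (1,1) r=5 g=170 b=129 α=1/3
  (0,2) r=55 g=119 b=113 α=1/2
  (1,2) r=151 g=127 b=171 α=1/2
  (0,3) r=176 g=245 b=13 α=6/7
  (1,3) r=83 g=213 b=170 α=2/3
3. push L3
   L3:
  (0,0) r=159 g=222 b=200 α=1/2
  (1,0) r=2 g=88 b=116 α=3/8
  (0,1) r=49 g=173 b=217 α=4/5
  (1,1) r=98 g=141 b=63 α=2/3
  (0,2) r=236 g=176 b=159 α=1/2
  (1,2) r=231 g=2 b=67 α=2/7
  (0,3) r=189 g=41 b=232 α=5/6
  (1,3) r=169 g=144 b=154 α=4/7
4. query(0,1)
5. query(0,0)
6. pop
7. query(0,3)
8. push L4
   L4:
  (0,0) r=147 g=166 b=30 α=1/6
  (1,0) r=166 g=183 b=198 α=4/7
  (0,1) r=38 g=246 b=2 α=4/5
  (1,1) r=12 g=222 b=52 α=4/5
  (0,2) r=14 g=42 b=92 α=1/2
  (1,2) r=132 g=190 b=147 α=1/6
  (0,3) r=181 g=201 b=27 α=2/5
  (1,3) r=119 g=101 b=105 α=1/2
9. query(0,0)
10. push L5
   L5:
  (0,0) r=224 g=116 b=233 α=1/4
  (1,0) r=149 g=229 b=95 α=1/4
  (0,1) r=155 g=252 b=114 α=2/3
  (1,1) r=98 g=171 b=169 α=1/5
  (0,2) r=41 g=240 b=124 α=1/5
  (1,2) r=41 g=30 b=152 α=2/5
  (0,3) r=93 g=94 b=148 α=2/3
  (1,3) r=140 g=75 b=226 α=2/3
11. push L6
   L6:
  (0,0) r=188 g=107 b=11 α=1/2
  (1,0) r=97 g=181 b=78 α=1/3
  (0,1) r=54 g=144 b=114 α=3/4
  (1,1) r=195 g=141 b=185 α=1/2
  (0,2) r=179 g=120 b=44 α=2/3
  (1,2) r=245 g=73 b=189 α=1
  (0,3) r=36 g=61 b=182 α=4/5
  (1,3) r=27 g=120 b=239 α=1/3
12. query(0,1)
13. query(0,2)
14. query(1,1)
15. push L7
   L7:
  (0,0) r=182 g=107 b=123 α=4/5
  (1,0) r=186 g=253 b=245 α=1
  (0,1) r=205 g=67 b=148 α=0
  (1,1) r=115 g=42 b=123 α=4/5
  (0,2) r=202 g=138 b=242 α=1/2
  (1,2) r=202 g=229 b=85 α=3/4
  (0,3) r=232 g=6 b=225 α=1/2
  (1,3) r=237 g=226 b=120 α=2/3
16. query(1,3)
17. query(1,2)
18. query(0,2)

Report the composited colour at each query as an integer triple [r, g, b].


(0,1) stack=L1,L2,L3; from [0,0,0]:
+L1 (α=1) → [232, 22, 119]
+L2 (α=0) → [232, 22, 119]
+L3 (α=4/5) → [428/5, 714/5, 987/5]
→ [86, 143, 197]

(0,0) stack=L1,L2,L3; from [0,0,0]:
L1 α=1/2: [79, 51/2, 82]
L2 α=2/7: [697/7, 1011/14, 880/7]
L3 α=1/2: [905/7, 4119/28, 1140/7]
→ [129, 147, 163]

query (0,3) [L1,L2] — begin 0,0,0
+L1 (α=0) → [0, 0, 0]
+L2 (α=6/7) → [1056/7, 210, 78/7]
rounded: [151, 210, 11]

query (0,0) [L1,L2,L4] — begin 0,0,0
after L1 α=1/2: [79, 51/2, 82]
after L2 α=2/7: [697/7, 1011/14, 880/7]
after L4 α=1/6: [2257/21, 7379/84, 2305/21]
→ [107, 88, 110]

at x=0,y=1 over L1,L2,L4,L5,L6:
+L1 (α=1) → [232, 22, 119]
+L2 (α=0) → [232, 22, 119]
+L4 (α=4/5) → [384/5, 1006/5, 127/5]
+L5 (α=2/3) → [1934/15, 3526/15, 1267/15]
+L6 (α=3/4) → [1091/15, 5003/30, 6397/60]
rounded: [73, 167, 107]

query (0,2) [L1,L2,L4,L5,L6] — begin 0,0,0
+L1 (α=6/7) → [1254/7, 246/7, 1224/7]
+L2 (α=1/2) → [1639/14, 1079/14, 2015/14]
+L4 (α=1/2) → [1835/28, 1667/28, 3303/28]
+L5 (α=1/5) → [2122/35, 3347/35, 4171/35]
+L6 (α=2/3) → [4884/35, 11747/105, 2417/35]
→ [140, 112, 69]

at x=1,y=1 over L1,L2,L4,L5,L6:
L1 α=1/2: [95/2, 243/2, 177/2]
L2 α=1/3: [100/3, 413/3, 102]
L4 α=4/5: [244/15, 3077/15, 62]
L5 α=1/5: [2446/75, 14873/75, 417/5]
L6 α=1/2: [17071/150, 12724/75, 671/5]
= [114, 170, 134]

at x=1,y=3 over L1,L2,L4,L5,L6,L7:
+L1 (α=2/7) → [18/7, 450/7, 508/7]
+L2 (α=2/3) → [1180/21, 1144/7, 2888/21]
+L4 (α=1/2) → [3679/42, 1851/14, 5093/42]
+L5 (α=2/3) → [15439/126, 1317/14, 24077/126]
+L6 (α=1/3) → [17140/189, 719/7, 39134/189]
+L7 (α=2/3) → [106726/567, 3883/21, 84494/567]
rounded: [188, 185, 149]

at x=1,y=2 over L1,L2,L4,L5,L6,L7:
after L1 α=5/8: [175/2, 675/8, 305/8]
after L2 α=1/2: [477/4, 1691/16, 1673/16]
after L4 α=1/6: [971/8, 11495/96, 10717/96]
after L5 α=2/5: [3569/40, 2683/32, 4089/32]
after L6 α=1: [245, 73, 189]
after L7 α=3/4: [851/4, 190, 111]
→ [213, 190, 111]

query (0,2) [L1,L2,L4,L5,L6,L7] — begin 0,0,0
after L1 α=6/7: [1254/7, 246/7, 1224/7]
after L2 α=1/2: [1639/14, 1079/14, 2015/14]
after L4 α=1/2: [1835/28, 1667/28, 3303/28]
after L5 α=1/5: [2122/35, 3347/35, 4171/35]
after L6 α=2/3: [4884/35, 11747/105, 2417/35]
after L7 α=1/2: [5977/35, 26237/210, 10887/70]
→ [171, 125, 156]


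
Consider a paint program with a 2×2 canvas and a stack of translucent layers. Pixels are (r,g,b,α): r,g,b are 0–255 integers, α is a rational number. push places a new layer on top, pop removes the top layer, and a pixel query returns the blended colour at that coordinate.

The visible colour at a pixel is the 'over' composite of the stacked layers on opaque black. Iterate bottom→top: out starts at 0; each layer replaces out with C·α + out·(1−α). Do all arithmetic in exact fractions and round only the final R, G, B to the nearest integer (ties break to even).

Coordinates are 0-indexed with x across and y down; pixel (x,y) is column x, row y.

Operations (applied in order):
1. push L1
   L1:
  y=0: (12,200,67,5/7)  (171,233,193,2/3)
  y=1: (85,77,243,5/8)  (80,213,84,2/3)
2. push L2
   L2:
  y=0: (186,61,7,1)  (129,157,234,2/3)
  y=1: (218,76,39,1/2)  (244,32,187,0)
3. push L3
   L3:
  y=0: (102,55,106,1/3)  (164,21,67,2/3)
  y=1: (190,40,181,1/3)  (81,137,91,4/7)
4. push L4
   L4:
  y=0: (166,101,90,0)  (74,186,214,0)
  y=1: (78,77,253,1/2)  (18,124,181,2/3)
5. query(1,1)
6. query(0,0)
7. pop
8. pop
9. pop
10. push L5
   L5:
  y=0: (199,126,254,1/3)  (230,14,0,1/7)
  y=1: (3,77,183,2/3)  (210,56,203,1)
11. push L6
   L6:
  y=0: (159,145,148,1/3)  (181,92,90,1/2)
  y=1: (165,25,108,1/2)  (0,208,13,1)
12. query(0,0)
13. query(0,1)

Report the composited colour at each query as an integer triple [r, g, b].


query (1,1) [L1,L2,L3,L4] — begin 0,0,0
after L1 α=2/3: [160/3, 142, 56]
after L2 α=0: [160/3, 142, 56]
after L3 α=4/7: [484/7, 974/7, 76]
after L4 α=2/3: [736/21, 2710/21, 146]
= [35, 129, 146]

query (0,0) [L1,L2,L3,L4] — begin 0,0,0
L1 α=5/7: [60/7, 1000/7, 335/7]
L2 α=1: [186, 61, 7]
L3 α=1/3: [158, 59, 40]
L4 α=0: [158, 59, 40]
→ [158, 59, 40]

at x=0,y=0 over L1,L5,L6:
L1 α=5/7: [60/7, 1000/7, 335/7]
L5 α=1/3: [1513/21, 2882/21, 816/7]
L6 α=1/3: [6365/63, 8809/63, 2668/21]
→ [101, 140, 127]

at x=0,y=1 over L1,L5,L6:
after L1 α=5/8: [425/8, 385/8, 1215/8]
after L5 α=2/3: [473/24, 539/8, 1381/8]
after L6 α=1/2: [4433/48, 739/16, 2245/16]
= [92, 46, 140]


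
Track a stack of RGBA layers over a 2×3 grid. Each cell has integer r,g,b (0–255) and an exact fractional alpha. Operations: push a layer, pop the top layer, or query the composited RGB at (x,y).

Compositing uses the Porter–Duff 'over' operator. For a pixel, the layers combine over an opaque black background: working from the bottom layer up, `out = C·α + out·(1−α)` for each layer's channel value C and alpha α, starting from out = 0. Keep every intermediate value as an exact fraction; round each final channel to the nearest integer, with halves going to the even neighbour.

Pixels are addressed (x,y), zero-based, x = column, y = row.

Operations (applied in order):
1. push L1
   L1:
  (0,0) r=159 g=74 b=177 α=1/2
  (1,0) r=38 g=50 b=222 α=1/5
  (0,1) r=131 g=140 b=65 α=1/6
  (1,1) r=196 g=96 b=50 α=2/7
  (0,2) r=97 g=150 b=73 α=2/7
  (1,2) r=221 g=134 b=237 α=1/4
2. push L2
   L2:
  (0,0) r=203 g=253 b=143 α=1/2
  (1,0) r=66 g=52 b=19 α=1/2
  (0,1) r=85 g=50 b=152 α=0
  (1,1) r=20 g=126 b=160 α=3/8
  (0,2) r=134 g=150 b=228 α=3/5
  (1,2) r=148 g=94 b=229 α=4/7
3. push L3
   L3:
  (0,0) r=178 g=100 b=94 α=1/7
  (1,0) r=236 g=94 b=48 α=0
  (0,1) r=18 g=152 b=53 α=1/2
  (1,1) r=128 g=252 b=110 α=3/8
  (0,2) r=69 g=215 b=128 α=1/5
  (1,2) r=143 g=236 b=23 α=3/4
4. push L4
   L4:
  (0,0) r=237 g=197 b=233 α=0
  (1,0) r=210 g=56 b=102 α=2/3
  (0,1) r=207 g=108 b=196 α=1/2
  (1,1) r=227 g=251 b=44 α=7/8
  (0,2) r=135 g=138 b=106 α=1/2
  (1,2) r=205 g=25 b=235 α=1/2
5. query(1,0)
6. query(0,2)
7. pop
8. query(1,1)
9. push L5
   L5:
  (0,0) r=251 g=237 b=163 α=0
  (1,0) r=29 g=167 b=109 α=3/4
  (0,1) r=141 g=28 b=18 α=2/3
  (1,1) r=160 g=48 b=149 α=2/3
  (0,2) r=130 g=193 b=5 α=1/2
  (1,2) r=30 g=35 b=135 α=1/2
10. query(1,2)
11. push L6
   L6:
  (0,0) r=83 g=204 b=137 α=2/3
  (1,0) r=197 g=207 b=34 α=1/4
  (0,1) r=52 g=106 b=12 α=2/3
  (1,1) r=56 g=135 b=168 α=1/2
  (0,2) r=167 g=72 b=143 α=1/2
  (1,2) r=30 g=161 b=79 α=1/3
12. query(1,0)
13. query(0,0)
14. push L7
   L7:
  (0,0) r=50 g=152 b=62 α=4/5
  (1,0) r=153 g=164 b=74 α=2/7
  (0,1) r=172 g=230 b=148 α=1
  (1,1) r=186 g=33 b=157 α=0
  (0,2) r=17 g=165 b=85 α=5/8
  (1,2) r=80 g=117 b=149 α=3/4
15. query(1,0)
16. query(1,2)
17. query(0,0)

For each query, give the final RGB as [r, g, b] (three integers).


at x=1,y=0 over L1,L2,L3,L4:
after L1 α=1/5: [38/5, 10, 222/5]
after L2 α=1/2: [184/5, 31, 317/10]
after L3 α=0: [184/5, 31, 317/10]
after L4 α=2/3: [2284/15, 143/3, 2357/30]
→ [152, 48, 79]

at x=0,y=2 over L1,L2,L3,L4:
L1 α=2/7: [194/7, 300/7, 146/7]
L2 α=3/5: [3202/35, 750/7, 1016/7]
L3 α=1/5: [15223/175, 901/7, 992/7]
L4 α=1/2: [19424/175, 1867/14, 867/7]
= [111, 133, 124]

(1,1) stack=L1,L2,L3; from [0,0,0]:
L1 α=2/7: [56, 192/7, 100/7]
L2 α=3/8: [85/2, 1803/28, 965/14]
L3 α=3/8: [1193/16, 30183/224, 9445/112]
rounded: [75, 135, 84]

query (1,2) [L1,L2,L3,L5] — begin 0,0,0
+L1 (α=1/4) → [221/4, 67/2, 237/4]
+L2 (α=4/7) → [433/4, 953/14, 625/4]
+L3 (α=3/4) → [2149/16, 10865/56, 901/16]
+L5 (α=1/2) → [2629/32, 12825/112, 3061/32]
rounded: [82, 115, 96]

(1,0) stack=L1,L2,L3,L5,L6; from [0,0,0]:
L1 α=1/5: [38/5, 10, 222/5]
L2 α=1/2: [184/5, 31, 317/10]
L3 α=0: [184/5, 31, 317/10]
L5 α=3/4: [619/20, 133, 3587/40]
L6 α=1/4: [5797/80, 303/2, 12121/160]
→ [72, 152, 76]

query (0,0) [L1,L2,L3,L5,L6] — begin 0,0,0
L1 α=1/2: [159/2, 37, 177/2]
L2 α=1/2: [565/4, 145, 463/4]
L3 α=1/7: [293/2, 970/7, 1577/14]
L5 α=0: [293/2, 970/7, 1577/14]
L6 α=2/3: [625/6, 3826/21, 5413/42]
= [104, 182, 129]

query (1,0) [L1,L2,L3,L5,L6,L7] — begin 0,0,0
L1 α=1/5: [38/5, 10, 222/5]
L2 α=1/2: [184/5, 31, 317/10]
L3 α=0: [184/5, 31, 317/10]
L5 α=3/4: [619/20, 133, 3587/40]
L6 α=1/4: [5797/80, 303/2, 12121/160]
L7 α=2/7: [10693/112, 2171/14, 16857/224]
= [95, 155, 75]

(1,2) stack=L1,L2,L3,L5,L6,L7; from [0,0,0]:
+L1 (α=1/4) → [221/4, 67/2, 237/4]
+L2 (α=4/7) → [433/4, 953/14, 625/4]
+L3 (α=3/4) → [2149/16, 10865/56, 901/16]
+L5 (α=1/2) → [2629/32, 12825/112, 3061/32]
+L6 (α=1/3) → [3109/48, 21841/168, 4325/48]
+L7 (α=3/4) → [14629/192, 80809/672, 25781/192]
→ [76, 120, 134]

query (0,0) [L1,L2,L3,L5,L6,L7] — begin 0,0,0
L1 α=1/2: [159/2, 37, 177/2]
L2 α=1/2: [565/4, 145, 463/4]
L3 α=1/7: [293/2, 970/7, 1577/14]
L5 α=0: [293/2, 970/7, 1577/14]
L6 α=2/3: [625/6, 3826/21, 5413/42]
L7 α=4/5: [365/6, 16594/105, 15829/210]
→ [61, 158, 75]


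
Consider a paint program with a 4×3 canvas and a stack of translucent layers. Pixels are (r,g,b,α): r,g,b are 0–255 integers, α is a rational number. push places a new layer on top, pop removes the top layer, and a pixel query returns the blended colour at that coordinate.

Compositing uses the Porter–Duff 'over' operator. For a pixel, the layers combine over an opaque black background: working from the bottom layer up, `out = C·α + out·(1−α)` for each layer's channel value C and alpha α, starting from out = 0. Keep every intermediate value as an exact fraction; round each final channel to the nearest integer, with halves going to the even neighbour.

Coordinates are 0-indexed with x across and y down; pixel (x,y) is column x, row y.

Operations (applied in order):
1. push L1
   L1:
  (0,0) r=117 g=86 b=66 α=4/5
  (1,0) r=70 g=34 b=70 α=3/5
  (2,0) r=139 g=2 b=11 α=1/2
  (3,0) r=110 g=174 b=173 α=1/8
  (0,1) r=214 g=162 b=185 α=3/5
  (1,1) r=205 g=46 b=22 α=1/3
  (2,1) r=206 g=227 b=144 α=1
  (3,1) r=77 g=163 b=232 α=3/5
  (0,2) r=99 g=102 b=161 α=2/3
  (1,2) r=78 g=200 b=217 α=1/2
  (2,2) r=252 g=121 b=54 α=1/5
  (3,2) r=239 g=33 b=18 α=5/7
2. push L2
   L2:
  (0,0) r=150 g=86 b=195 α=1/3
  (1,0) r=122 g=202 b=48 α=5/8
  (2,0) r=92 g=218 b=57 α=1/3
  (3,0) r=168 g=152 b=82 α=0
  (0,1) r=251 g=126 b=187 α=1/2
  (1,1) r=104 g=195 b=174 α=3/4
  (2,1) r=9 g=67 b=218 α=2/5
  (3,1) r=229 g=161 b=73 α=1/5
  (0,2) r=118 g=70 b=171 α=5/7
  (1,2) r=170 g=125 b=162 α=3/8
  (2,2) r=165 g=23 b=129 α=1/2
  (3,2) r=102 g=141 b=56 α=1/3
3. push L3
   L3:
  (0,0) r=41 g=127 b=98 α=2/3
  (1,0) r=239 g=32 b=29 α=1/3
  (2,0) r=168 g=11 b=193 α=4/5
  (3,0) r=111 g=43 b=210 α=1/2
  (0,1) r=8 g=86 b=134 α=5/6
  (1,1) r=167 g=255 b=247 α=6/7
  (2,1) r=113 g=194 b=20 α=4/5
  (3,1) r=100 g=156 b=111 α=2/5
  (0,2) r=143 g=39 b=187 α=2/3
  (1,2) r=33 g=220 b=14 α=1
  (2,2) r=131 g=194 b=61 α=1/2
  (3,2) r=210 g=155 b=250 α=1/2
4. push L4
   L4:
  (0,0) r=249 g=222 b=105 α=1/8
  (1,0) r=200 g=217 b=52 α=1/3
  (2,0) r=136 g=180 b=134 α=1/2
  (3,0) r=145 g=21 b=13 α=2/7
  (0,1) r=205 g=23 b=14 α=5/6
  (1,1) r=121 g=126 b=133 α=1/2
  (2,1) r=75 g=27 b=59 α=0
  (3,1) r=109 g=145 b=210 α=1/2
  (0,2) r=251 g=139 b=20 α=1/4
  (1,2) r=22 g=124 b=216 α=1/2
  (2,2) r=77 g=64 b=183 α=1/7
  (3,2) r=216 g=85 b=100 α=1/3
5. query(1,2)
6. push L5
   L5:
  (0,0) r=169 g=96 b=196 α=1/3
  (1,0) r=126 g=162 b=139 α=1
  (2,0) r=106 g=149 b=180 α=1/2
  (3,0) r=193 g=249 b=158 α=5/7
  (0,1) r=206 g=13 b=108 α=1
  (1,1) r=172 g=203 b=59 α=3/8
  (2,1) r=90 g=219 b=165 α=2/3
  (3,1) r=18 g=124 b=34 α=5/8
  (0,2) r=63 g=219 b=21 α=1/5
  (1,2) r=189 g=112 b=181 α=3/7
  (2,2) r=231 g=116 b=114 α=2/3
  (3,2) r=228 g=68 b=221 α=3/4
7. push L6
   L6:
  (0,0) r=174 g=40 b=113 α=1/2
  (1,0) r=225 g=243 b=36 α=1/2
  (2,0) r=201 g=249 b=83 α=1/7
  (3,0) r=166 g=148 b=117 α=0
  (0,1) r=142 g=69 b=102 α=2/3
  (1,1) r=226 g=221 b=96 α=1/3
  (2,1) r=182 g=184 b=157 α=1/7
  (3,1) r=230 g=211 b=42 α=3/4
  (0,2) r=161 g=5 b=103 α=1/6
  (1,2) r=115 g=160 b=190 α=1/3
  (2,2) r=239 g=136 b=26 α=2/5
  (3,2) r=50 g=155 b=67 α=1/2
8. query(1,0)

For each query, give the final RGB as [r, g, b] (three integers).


at x=1,y=2 over L1,L2,L3,L4:
after L1 α=1/2: [39, 100, 217/2]
after L2 α=3/8: [705/8, 875/8, 2057/16]
after L3 α=1: [33, 220, 14]
after L4 α=1/2: [55/2, 172, 115]
rounded: [28, 172, 115]

(1,0) stack=L1,L2,L3,L4,L5,L6; from [0,0,0]:
after L1 α=3/5: [42, 102/5, 42]
after L2 α=5/8: [92, 1339/10, 183/4]
after L3 α=1/3: [141, 1499/15, 241/6]
after L4 α=1/3: [482/3, 6253/45, 397/9]
after L5 α=1: [126, 162, 139]
after L6 α=1/2: [351/2, 405/2, 175/2]
= [176, 202, 88]


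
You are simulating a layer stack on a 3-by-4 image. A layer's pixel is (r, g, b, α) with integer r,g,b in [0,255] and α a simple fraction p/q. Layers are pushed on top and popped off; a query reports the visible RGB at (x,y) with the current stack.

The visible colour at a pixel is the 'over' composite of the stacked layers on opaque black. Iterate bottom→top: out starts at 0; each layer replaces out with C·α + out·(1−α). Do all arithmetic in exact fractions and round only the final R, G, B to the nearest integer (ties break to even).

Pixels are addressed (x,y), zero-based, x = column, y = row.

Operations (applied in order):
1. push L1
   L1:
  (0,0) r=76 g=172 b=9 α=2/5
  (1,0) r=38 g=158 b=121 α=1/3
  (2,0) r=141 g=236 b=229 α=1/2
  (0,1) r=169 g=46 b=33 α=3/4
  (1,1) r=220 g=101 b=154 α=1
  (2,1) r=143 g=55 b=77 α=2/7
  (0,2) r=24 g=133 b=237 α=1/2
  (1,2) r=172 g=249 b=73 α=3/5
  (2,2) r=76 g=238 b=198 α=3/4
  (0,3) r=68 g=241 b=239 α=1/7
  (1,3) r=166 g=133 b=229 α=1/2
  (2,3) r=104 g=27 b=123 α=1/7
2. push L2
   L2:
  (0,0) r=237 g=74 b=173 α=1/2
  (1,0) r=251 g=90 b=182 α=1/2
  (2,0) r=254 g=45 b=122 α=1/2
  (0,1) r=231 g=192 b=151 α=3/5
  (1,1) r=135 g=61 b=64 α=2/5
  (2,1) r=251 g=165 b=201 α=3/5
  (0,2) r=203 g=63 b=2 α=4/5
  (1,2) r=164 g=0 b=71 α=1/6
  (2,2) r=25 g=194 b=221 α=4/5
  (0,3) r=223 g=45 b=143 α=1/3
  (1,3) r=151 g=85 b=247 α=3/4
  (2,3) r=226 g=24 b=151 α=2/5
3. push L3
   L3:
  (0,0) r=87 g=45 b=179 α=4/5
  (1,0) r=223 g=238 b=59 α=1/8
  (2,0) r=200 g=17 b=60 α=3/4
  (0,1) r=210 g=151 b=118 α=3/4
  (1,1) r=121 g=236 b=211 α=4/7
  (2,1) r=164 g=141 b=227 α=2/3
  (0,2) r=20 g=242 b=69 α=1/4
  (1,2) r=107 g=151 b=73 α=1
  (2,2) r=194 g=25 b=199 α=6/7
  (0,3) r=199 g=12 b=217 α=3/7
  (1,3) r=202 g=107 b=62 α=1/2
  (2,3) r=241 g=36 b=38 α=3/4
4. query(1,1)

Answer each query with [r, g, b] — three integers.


(1,1) stack=L1,L2,L3; from [0,0,0]:
after L1 α=1: [220, 101, 154]
after L2 α=2/5: [186, 85, 118]
after L3 α=4/7: [1042/7, 1199/7, 1198/7]
rounded: [149, 171, 171]


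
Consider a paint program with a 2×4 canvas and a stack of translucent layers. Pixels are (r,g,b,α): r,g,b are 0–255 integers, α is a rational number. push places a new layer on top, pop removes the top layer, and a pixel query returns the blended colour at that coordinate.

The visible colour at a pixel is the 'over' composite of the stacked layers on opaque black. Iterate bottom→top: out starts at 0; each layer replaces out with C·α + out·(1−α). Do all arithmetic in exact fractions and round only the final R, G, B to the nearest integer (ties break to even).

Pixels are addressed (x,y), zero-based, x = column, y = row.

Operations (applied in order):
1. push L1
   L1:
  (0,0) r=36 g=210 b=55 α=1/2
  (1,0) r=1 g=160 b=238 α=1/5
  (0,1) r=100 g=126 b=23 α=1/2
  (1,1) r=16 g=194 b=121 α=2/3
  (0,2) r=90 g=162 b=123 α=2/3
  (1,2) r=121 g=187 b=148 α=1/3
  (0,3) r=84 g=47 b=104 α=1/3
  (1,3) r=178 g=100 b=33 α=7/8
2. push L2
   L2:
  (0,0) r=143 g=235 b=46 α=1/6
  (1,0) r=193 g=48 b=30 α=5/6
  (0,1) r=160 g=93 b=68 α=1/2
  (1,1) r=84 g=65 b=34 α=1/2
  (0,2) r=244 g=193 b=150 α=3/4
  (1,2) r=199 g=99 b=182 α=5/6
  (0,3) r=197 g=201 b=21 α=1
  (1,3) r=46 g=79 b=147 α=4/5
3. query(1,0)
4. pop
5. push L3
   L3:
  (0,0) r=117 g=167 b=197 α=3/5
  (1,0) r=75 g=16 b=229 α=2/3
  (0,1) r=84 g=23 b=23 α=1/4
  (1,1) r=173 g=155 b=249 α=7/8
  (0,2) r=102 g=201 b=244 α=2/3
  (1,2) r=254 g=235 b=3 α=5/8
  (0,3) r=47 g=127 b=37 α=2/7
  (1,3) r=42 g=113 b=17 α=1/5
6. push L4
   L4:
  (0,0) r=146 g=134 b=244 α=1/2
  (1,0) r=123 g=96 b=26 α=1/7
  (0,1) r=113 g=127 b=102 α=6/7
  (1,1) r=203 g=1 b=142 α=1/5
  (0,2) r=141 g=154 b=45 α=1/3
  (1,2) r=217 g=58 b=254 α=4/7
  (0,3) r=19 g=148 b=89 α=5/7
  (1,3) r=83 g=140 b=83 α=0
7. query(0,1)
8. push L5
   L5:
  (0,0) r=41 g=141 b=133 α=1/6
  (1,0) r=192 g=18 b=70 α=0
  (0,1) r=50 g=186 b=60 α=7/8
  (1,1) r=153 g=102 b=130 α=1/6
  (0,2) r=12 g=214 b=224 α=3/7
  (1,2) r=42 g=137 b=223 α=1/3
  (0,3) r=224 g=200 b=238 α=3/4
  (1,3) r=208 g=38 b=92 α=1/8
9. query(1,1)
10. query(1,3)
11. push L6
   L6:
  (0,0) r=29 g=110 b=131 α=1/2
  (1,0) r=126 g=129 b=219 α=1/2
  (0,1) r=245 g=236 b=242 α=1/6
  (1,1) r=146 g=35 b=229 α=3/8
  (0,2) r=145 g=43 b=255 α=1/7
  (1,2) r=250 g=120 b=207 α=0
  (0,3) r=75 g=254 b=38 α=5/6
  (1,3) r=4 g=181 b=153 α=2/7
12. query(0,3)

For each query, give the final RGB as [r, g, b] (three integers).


(1,0) stack=L1,L2; from [0,0,0]:
after L1 α=1/5: [1/5, 32, 238/5]
after L2 α=5/6: [2413/15, 136/3, 494/15]
rounded: [161, 45, 33]

at x=0,y=1 over L1,L3,L4:
+L1 (α=1/2) → [50, 63, 23/2]
+L3 (α=1/4) → [117/2, 53, 115/8]
+L4 (α=6/7) → [1473/14, 815/7, 5011/56]
= [105, 116, 89]

at x=1,y=1 over L1,L3,L4,L5:
+L1 (α=2/3) → [32/3, 388/3, 242/3]
+L3 (α=7/8) → [3665/24, 3643/24, 5471/24]
+L4 (α=1/5) → [4883/30, 3649/30, 6323/30]
+L5 (α=1/6) → [5801/36, 4261/36, 7103/36]
= [161, 118, 197]

query (1,3) [L1,L3,L4,L5] — begin 0,0,0
+L1 (α=7/8) → [623/4, 175/2, 231/8]
+L3 (α=1/5) → [133, 463/5, 53/2]
+L4 (α=0) → [133, 463/5, 53/2]
+L5 (α=1/8) → [1139/8, 3431/40, 555/16]
= [142, 86, 35]

query (0,3) [L1,L3,L4,L5,L6] — begin 0,0,0
+L1 (α=1/3) → [28, 47/3, 104/3]
+L3 (α=2/7) → [234/7, 997/21, 106/3]
+L4 (α=5/7) → [1133/49, 17534/147, 221/3]
+L5 (α=3/4) → [34061/196, 52867/294, 2363/12]
+L6 (α=5/6) → [107561/1176, 426247/1764, 4643/72]
rounded: [91, 242, 64]


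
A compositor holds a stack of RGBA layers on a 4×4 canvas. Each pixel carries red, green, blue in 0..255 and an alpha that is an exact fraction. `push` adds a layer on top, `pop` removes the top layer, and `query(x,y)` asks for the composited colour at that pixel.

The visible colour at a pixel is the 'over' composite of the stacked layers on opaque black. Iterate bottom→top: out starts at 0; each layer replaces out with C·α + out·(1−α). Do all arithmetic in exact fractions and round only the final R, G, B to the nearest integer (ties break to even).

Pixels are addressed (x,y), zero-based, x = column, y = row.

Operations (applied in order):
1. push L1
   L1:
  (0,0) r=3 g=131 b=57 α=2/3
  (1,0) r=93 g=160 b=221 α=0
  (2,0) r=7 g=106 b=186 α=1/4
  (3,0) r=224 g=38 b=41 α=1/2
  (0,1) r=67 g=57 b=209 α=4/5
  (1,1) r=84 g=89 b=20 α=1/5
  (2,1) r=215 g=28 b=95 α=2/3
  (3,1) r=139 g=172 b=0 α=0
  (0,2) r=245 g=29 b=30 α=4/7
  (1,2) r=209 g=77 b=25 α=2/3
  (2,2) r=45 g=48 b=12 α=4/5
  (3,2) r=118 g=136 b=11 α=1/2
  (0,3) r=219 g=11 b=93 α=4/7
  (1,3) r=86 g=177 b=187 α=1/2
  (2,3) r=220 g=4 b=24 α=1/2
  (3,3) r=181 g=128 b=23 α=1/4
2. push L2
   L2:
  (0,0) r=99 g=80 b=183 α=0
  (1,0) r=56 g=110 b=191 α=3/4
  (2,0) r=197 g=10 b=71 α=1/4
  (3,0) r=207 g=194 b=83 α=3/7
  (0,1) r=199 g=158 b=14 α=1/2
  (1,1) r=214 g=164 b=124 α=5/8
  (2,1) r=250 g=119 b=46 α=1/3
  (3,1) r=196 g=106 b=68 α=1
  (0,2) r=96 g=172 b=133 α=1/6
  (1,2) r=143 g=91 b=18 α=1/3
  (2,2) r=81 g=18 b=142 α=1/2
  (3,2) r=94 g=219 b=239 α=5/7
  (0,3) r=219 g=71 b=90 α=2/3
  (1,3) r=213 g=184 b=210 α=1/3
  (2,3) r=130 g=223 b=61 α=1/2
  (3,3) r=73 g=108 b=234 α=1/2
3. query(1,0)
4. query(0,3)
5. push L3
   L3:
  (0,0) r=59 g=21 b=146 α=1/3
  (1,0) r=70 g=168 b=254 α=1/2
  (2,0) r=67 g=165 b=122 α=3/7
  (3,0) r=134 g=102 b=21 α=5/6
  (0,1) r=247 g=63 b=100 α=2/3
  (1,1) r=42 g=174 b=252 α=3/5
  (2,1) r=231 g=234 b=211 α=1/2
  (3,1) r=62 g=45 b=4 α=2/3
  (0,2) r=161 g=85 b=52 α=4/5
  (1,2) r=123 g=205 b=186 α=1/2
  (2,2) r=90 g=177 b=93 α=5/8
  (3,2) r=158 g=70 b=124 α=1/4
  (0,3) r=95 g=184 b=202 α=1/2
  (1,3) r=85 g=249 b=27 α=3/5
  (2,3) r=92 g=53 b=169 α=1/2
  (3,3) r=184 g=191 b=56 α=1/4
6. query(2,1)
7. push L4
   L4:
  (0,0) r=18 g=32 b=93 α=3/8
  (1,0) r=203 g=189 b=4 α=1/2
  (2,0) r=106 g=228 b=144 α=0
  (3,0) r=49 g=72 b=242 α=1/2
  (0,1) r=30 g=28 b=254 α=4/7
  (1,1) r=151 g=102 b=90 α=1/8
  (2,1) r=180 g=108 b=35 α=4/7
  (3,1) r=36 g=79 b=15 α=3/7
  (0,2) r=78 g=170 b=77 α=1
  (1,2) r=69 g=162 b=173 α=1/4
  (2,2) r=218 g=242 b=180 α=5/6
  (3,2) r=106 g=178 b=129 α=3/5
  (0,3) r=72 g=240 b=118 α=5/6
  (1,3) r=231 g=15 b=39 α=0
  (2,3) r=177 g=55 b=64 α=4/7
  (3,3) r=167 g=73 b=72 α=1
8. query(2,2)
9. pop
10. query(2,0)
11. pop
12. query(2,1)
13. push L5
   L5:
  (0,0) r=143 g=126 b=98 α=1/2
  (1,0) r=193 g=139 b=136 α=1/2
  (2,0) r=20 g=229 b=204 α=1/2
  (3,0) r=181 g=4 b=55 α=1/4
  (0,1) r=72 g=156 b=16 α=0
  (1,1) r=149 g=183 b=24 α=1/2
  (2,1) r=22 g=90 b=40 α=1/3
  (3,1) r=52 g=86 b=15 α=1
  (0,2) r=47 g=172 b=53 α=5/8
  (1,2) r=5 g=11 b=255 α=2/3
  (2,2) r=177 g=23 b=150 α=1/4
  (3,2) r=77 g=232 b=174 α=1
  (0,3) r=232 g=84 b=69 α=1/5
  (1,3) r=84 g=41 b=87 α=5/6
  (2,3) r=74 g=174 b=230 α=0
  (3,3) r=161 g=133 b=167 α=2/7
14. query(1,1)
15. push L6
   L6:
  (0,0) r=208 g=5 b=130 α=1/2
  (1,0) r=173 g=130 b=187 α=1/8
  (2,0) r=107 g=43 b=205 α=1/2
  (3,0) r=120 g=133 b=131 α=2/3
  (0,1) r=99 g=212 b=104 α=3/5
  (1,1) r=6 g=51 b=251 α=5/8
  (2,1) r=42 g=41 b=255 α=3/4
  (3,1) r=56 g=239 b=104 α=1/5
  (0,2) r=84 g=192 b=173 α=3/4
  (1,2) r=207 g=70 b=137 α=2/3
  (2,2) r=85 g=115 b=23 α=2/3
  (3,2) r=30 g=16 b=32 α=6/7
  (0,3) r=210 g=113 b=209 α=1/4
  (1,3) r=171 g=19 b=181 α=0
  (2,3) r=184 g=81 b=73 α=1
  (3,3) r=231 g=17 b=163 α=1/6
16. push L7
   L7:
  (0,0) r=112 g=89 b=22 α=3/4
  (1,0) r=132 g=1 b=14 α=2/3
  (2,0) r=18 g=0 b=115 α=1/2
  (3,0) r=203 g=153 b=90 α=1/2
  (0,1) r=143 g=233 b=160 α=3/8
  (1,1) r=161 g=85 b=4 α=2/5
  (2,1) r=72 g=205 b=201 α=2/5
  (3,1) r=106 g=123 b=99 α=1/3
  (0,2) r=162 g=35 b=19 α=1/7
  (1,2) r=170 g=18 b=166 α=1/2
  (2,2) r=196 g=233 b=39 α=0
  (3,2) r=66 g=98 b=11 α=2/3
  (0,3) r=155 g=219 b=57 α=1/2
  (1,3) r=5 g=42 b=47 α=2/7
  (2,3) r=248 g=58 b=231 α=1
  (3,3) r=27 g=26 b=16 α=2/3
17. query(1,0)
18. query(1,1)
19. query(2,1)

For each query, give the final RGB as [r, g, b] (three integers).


query (1,0) [L1,L2] — begin 0,0,0
L1 α=0: [0, 0, 0]
L2 α=3/4: [42, 165/2, 573/4]
= [42, 82, 143]

(0,3) stack=L1,L2; from [0,0,0]:
+L1 (α=4/7) → [876/7, 44/7, 372/7]
+L2 (α=2/3) → [1314/7, 346/7, 544/7]
rounded: [188, 49, 78]

at x=2,y=1 over L1,L2,L3:
L1 α=2/3: [430/3, 56/3, 190/3]
L2 α=1/3: [1610/9, 469/9, 518/9]
L3 α=1/2: [3689/18, 2575/18, 2417/18]
= [205, 143, 134]

query (2,2) [L1,L2,L3,L4] — begin 0,0,0
after L1 α=4/5: [36, 192/5, 48/5]
after L2 α=1/2: [117/2, 141/5, 379/5]
after L3 α=5/8: [1251/16, 606/5, 1731/20]
after L4 α=5/6: [18691/96, 3328/15, 6577/40]
= [195, 222, 164]

at x=2,y=0 over L1,L2,L3:
after L1 α=1/4: [7/4, 53/2, 93/2]
after L2 α=1/4: [809/16, 179/8, 421/8]
after L3 α=3/7: [1613/28, 167/2, 1153/14]
→ [58, 84, 82]

query (2,1) [L1,L2] — begin 0,0,0
after L1 α=2/3: [430/3, 56/3, 190/3]
after L2 α=1/3: [1610/9, 469/9, 518/9]
→ [179, 52, 58]

(1,1) stack=L1,L2,L5; from [0,0,0]:
+L1 (α=1/5) → [84/5, 89/5, 4]
+L2 (α=5/8) → [2801/20, 4367/40, 79]
+L5 (α=1/2) → [5781/40, 11687/80, 103/2]
= [145, 146, 52]

(1,0) stack=L1,L2,L5,L6,L7; from [0,0,0]:
L1 α=0: [0, 0, 0]
L2 α=3/4: [42, 165/2, 573/4]
L5 α=1/2: [235/2, 443/4, 1117/8]
L6 α=1/8: [1991/16, 3621/32, 9315/64]
L7 α=2/3: [6215/48, 3685/96, 11107/192]
= [129, 38, 58]

(1,1) stack=L1,L2,L5,L6,L7; from [0,0,0]:
+L1 (α=1/5) → [84/5, 89/5, 4]
+L2 (α=5/8) → [2801/20, 4367/40, 79]
+L5 (α=1/2) → [5781/40, 11687/80, 103/2]
+L6 (α=5/8) → [18543/320, 55461/640, 2819/16]
+L7 (α=2/5) → [158669/1600, 275183/3200, 1717/16]
rounded: [99, 86, 107]

(2,1) stack=L1,L2,L5,L6,L7; from [0,0,0]:
after L1 α=2/3: [430/3, 56/3, 190/3]
after L2 α=1/3: [1610/9, 469/9, 518/9]
after L5 α=1/3: [3418/27, 1748/27, 1396/27]
after L6 α=3/4: [1705/27, 5069/108, 22051/108]
after L7 α=2/5: [3001/45, 19829/180, 36523/180]
= [67, 110, 203]


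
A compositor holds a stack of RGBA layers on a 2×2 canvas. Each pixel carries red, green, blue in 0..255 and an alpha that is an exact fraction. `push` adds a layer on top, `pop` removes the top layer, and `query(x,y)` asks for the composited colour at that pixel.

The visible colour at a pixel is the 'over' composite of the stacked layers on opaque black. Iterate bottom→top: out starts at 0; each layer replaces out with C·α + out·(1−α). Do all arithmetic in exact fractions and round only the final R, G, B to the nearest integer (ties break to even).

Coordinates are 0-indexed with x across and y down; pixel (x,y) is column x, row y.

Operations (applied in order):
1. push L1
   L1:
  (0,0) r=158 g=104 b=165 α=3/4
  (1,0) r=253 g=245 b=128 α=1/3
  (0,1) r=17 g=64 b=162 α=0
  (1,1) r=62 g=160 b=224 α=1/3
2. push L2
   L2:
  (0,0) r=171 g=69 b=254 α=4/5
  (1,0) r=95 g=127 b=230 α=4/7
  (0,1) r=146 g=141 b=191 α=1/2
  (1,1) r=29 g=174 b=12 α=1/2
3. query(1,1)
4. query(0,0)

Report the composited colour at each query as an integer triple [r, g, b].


(1,1) stack=L1,L2; from [0,0,0]:
after L1 α=1/3: [62/3, 160/3, 224/3]
after L2 α=1/2: [149/6, 341/3, 130/3]
→ [25, 114, 43]

(0,0) stack=L1,L2; from [0,0,0]:
L1 α=3/4: [237/2, 78, 495/4]
L2 α=4/5: [321/2, 354/5, 4559/20]
→ [160, 71, 228]


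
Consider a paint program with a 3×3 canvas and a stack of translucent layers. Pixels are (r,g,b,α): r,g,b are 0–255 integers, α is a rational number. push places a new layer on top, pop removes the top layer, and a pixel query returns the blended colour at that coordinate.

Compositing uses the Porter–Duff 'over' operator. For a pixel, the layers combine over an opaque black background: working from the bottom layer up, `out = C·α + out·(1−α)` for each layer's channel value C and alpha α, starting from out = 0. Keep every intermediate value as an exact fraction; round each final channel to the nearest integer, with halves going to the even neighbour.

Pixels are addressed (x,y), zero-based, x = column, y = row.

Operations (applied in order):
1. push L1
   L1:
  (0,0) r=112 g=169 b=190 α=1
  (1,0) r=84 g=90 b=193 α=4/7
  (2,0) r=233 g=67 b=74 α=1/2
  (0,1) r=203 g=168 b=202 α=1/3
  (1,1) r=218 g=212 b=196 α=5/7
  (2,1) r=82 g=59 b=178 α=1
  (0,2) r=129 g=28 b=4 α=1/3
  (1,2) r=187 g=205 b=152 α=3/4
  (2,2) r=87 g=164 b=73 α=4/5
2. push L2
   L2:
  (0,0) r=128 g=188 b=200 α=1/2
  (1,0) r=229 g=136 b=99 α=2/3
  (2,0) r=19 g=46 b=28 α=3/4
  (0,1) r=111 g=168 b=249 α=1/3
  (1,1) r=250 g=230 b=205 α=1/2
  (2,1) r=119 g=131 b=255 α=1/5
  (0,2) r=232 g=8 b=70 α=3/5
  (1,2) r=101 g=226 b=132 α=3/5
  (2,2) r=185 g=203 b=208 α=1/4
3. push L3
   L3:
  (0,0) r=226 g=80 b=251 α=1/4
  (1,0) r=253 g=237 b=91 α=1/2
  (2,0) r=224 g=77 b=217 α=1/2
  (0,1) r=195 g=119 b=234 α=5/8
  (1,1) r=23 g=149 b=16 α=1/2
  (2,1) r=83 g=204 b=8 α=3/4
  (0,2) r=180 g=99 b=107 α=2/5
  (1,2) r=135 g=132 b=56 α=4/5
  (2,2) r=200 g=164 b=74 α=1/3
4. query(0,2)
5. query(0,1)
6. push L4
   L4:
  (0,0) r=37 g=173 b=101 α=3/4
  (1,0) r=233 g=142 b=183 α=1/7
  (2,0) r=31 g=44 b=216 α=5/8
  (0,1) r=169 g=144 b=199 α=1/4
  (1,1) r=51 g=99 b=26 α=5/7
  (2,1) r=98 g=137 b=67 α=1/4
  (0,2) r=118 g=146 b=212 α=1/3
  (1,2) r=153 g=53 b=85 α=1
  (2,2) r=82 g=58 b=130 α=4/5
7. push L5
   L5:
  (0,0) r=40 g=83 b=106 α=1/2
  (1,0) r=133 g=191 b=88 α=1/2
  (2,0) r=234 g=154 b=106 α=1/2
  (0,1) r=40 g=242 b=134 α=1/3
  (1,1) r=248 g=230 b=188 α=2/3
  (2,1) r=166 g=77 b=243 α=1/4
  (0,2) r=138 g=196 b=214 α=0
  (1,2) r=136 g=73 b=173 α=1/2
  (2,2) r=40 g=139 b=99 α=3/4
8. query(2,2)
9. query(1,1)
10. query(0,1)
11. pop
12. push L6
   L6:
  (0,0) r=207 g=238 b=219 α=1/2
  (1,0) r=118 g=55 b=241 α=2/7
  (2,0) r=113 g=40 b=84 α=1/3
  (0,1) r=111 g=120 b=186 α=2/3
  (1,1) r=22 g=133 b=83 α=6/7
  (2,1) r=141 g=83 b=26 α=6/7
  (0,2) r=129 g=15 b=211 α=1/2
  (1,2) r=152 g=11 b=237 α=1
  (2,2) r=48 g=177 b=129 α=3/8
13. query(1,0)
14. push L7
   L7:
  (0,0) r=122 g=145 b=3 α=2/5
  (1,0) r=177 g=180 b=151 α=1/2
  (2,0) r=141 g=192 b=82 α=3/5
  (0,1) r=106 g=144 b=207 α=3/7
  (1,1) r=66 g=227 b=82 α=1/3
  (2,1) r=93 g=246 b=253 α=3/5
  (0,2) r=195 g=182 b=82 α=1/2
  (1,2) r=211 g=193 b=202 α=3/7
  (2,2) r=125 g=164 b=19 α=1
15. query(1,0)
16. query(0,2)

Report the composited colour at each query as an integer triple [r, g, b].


query (0,2) [L1,L2,L3] — begin 0,0,0
L1 α=1/3: [43, 28/3, 4/3]
L2 α=3/5: [782/5, 128/15, 638/15]
L3 α=2/5: [4146/25, 1118/25, 1708/25]
rounded: [166, 45, 68]

(0,1) stack=L1,L2,L3; from [0,0,0]:
L1 α=1/3: [203/3, 56, 202/3]
L2 α=1/3: [739/9, 280/3, 1151/9]
L3 α=5/8: [458/3, 875/8, 4661/24]
rounded: [153, 109, 194]

at x=2,y=2 over L1,L2,L3,L4,L5:
+L1 (α=4/5) → [348/5, 656/5, 292/5]
+L2 (α=1/4) → [1969/20, 2983/20, 479/5]
+L3 (α=1/3) → [1323/10, 1541/10, 1328/15]
+L4 (α=4/5) → [4603/50, 3861/50, 9128/75]
+L5 (α=3/4) → [10603/200, 24711/200, 31403/300]
→ [53, 124, 105]

(1,1) stack=L1,L2,L3,L4,L5; from [0,0,0]:
L1 α=5/7: [1090/7, 1060/7, 140]
L2 α=1/2: [1420/7, 1335/7, 345/2]
L3 α=1/2: [1581/14, 1189/7, 377/4]
L4 α=5/7: [3366/49, 5843/49, 91/2]
L5 α=2/3: [27670/147, 9461/49, 281/2]
→ [188, 193, 140]

query (0,1) [L1,L2,L3,L4,L5] — begin 0,0,0
+L1 (α=1/3) → [203/3, 56, 202/3]
+L2 (α=1/3) → [739/9, 280/3, 1151/9]
+L3 (α=5/8) → [458/3, 875/8, 4661/24]
+L4 (α=1/4) → [627/4, 3777/32, 6253/32]
+L5 (α=1/3) → [707/6, 7649/48, 2799/16]
= [118, 159, 175]

at x=1,y=0 over L1,L2,L3,L4,L6:
after L1 α=4/7: [48, 360/7, 772/7]
after L2 α=2/3: [506/3, 2264/21, 2158/21]
after L3 α=1/2: [1265/6, 7241/42, 4069/42]
after L4 α=1/7: [214, 8235/49, 5350/49]
after L6 α=2/7: [1306/7, 46565/343, 50368/343]
→ [187, 136, 147]

query (1,0) [L1,L2,L3,L4,L6,L7] — begin 0,0,0
+L1 (α=4/7) → [48, 360/7, 772/7]
+L2 (α=2/3) → [506/3, 2264/21, 2158/21]
+L3 (α=1/2) → [1265/6, 7241/42, 4069/42]
+L4 (α=1/7) → [214, 8235/49, 5350/49]
+L6 (α=2/7) → [1306/7, 46565/343, 50368/343]
+L7 (α=1/2) → [2545/14, 108305/686, 102161/686]
→ [182, 158, 149]

at x=0,y=2 over L1,L2,L3,L4,L6,L7:
after L1 α=1/3: [43, 28/3, 4/3]
after L2 α=3/5: [782/5, 128/15, 638/15]
after L3 α=2/5: [4146/25, 1118/25, 1708/25]
after L4 α=1/3: [11242/75, 1962/25, 8716/75]
after L6 α=1/2: [20917/150, 2337/50, 24541/150]
after L7 α=1/2: [50167/300, 11437/100, 36841/300]
rounded: [167, 114, 123]


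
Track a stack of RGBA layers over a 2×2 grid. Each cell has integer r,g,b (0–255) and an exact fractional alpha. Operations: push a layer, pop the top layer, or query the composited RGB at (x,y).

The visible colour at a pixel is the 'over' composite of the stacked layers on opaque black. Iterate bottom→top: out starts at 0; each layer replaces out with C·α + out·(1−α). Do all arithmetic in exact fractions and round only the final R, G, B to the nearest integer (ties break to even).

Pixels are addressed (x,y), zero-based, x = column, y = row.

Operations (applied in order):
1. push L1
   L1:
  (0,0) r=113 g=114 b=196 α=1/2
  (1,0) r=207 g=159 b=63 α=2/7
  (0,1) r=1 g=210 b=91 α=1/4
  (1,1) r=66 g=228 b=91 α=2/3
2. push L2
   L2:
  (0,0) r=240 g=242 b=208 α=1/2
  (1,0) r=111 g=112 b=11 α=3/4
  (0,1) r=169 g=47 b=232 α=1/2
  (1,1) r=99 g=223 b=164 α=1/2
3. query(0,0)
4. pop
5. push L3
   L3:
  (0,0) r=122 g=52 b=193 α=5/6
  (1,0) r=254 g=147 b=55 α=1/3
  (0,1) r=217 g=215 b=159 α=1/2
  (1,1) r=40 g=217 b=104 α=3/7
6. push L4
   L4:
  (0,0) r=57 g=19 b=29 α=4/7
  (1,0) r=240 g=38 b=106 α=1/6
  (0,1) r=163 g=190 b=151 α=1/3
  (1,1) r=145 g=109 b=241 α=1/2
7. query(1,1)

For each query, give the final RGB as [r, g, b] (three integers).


at x=0,y=0 over L1,L2:
after L1 α=1/2: [113/2, 57, 98]
after L2 α=1/2: [593/4, 299/2, 153]
= [148, 150, 153]

(1,1) stack=L1,L3,L4; from [0,0,0]:
L1 α=2/3: [44, 152, 182/3]
L3 α=3/7: [296/7, 1259/7, 1664/21]
L4 α=1/2: [1311/14, 1011/7, 6725/42]
→ [94, 144, 160]


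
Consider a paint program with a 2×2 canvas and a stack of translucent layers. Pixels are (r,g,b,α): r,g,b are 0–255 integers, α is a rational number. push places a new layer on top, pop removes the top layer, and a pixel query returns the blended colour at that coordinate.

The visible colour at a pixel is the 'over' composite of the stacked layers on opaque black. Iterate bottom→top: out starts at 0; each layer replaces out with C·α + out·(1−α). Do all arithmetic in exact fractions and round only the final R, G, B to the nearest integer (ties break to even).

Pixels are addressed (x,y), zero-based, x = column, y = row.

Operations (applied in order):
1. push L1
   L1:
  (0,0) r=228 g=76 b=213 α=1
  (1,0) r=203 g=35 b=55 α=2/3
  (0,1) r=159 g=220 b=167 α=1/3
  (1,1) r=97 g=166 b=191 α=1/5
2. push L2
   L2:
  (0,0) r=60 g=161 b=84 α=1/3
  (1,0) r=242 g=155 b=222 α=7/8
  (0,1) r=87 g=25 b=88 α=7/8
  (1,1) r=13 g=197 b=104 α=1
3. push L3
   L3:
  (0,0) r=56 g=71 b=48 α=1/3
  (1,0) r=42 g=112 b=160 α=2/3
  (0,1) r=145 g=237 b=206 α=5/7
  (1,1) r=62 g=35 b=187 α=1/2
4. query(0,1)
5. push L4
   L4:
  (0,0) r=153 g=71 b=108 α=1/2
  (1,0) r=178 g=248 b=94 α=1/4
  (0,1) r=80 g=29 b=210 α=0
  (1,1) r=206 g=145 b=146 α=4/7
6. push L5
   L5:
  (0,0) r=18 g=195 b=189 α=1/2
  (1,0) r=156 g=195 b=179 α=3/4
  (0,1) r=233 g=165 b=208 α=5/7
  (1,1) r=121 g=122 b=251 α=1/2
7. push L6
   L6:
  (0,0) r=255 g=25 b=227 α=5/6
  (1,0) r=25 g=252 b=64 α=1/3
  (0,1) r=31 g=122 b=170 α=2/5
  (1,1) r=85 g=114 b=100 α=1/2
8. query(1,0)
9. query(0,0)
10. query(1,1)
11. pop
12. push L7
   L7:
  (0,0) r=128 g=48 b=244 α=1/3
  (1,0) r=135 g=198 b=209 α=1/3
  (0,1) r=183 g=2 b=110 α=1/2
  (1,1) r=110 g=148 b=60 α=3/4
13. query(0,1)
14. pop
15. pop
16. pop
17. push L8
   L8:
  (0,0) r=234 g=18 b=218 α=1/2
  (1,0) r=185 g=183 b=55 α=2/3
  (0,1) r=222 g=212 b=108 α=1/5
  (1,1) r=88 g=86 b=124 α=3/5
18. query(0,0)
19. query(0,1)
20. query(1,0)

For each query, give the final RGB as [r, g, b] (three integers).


query (0,1) [L1,L2,L3] — begin 0,0,0
L1 α=1/3: [53, 220/3, 167/3]
L2 α=7/8: [331/4, 745/24, 2015/24]
L3 α=5/7: [1781/14, 14965/84, 14375/84]
→ [127, 178, 171]

at x=1,y=0 over L1,L2,L3,L4,L5,L6:
L1 α=2/3: [406/3, 70/3, 110/3]
L2 α=7/8: [686/3, 3325/24, 1193/6]
L3 α=2/3: [938/9, 8701/72, 3113/18]
L4 α=1/4: [368/3, 14653/96, 3677/24]
L5 α=3/4: [443/3, 70813/384, 16565/96]
L6 α=1/3: [961/9, 119197/576, 19637/144]
→ [107, 207, 136]

query (0,0) [L1,L2,L3,L4,L5,L6] — begin 0,0,0
after L1 α=1: [228, 76, 213]
after L2 α=1/3: [172, 313/3, 170]
after L3 α=1/3: [400/3, 839/9, 388/3]
after L4 α=1/2: [859/6, 739/9, 356/3]
after L5 α=1/2: [967/12, 1247/9, 923/6]
after L6 α=5/6: [16267/72, 1186/27, 7733/36]
→ [226, 44, 215]

query (1,1) [L1,L2,L3,L4,L5,L6] — begin 0,0,0
+L1 (α=1/5) → [97/5, 166/5, 191/5]
+L2 (α=1) → [13, 197, 104]
+L3 (α=1/2) → [75/2, 116, 291/2]
+L4 (α=4/7) → [1873/14, 928/7, 2041/14]
+L5 (α=1/2) → [3567/28, 891/7, 5555/28]
+L6 (α=1/2) → [5947/56, 1689/14, 8355/56]
= [106, 121, 149]

(0,1) stack=L1,L2,L3,L4,L5,L7; from [0,0,0]:
L1 α=1/3: [53, 220/3, 167/3]
L2 α=7/8: [331/4, 745/24, 2015/24]
L3 α=5/7: [1781/14, 14965/84, 14375/84]
L4 α=0: [1781/14, 14965/84, 14375/84]
L5 α=5/7: [9936/49, 49615/294, 58055/294]
L7 α=1/2: [18903/98, 50203/588, 90395/588]
= [193, 85, 154]

(0,0) stack=L1,L2,L3,L8; from [0,0,0]:
L1 α=1: [228, 76, 213]
L2 α=1/3: [172, 313/3, 170]
L3 α=1/3: [400/3, 839/9, 388/3]
L8 α=1/2: [551/3, 1001/18, 521/3]
→ [184, 56, 174]

at x=0,y=1 over L1,L2,L3,L8:
+L1 (α=1/3) → [53, 220/3, 167/3]
+L2 (α=7/8) → [331/4, 745/24, 2015/24]
+L3 (α=5/7) → [1781/14, 14965/84, 14375/84]
+L8 (α=1/5) → [5116/35, 19417/105, 16643/105]
rounded: [146, 185, 159]

query (1,0) [L1,L2,L3,L8] — begin 0,0,0
L1 α=2/3: [406/3, 70/3, 110/3]
L2 α=7/8: [686/3, 3325/24, 1193/6]
L3 α=2/3: [938/9, 8701/72, 3113/18]
L8 α=2/3: [4268/27, 35053/216, 5093/54]
rounded: [158, 162, 94]


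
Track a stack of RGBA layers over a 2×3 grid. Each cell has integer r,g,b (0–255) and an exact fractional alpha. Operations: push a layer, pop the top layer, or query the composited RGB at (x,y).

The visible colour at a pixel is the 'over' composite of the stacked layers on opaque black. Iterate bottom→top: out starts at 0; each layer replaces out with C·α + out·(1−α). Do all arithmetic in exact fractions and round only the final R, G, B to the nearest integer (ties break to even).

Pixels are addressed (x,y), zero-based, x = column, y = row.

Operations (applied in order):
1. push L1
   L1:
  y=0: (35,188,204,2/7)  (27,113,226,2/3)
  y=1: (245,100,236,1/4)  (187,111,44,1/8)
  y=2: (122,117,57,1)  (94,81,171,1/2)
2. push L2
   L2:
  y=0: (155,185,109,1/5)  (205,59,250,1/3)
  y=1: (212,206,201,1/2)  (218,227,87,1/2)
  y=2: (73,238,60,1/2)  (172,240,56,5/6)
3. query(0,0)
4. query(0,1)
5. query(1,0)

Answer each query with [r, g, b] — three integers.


at x=0,y=0 over L1,L2:
L1 α=2/7: [10, 376/7, 408/7]
L2 α=1/5: [39, 2799/35, 479/7]
= [39, 80, 68]

query (0,1) [L1,L2] — begin 0,0,0
+L1 (α=1/4) → [245/4, 25, 59]
+L2 (α=1/2) → [1093/8, 231/2, 130]
= [137, 116, 130]

(1,0) stack=L1,L2; from [0,0,0]:
after L1 α=2/3: [18, 226/3, 452/3]
after L2 α=1/3: [241/3, 629/9, 1654/9]
→ [80, 70, 184]


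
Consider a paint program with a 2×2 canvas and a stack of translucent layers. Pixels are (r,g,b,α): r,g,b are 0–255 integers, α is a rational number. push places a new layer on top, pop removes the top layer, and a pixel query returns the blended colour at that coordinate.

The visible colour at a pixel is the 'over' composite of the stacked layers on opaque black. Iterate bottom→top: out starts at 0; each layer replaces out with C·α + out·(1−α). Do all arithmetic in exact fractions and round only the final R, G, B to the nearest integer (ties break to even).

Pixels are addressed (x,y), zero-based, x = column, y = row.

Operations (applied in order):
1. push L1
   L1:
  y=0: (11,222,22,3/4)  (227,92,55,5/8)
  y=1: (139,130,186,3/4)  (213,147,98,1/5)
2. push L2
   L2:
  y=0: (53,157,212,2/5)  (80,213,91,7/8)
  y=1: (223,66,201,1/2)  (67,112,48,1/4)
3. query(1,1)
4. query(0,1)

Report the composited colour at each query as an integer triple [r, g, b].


query (1,1) [L1,L2] — begin 0,0,0
after L1 α=1/5: [213/5, 147/5, 98/5]
after L2 α=1/4: [487/10, 1001/20, 267/10]
rounded: [49, 50, 27]

(0,1) stack=L1,L2; from [0,0,0]:
L1 α=3/4: [417/4, 195/2, 279/2]
L2 α=1/2: [1309/8, 327/4, 681/4]
rounded: [164, 82, 170]
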